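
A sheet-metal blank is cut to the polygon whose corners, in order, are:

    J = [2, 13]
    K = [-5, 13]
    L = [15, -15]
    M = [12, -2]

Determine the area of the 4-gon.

140.5

Apply the surveyor's formula: 2A = Σ (x_i·y_{i+1} − x_{i+1}·y_i), indices taken mod 4.
Σ = (91) + (-120) + (150) + (160) = 281
Area = |Σ|/2 = 140.5.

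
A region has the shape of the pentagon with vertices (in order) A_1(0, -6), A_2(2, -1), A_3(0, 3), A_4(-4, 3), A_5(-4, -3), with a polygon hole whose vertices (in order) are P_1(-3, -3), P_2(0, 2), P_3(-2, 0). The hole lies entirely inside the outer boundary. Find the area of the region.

37

Outer boundary:
Apply the shoelace formula: 2A = Σ (x_i·y_{i+1} − x_{i+1}·y_i), indices taken mod 5.
Cross-terms: 12, 6, 12, 24, 24  ⇒  Σ = 78
Area = |Σ|/2 = 39.
Hole:
P_1→P_2: (-3)(2) − (0)(-3) = -6
P_2→P_3: (0)(0) − (-2)(2) = 4
P_3→P_1: (-2)(-3) − (-3)(0) = 6
Σ = 4
Area = |Σ|/2 = 2.
Net area = 39 − 2 = 37.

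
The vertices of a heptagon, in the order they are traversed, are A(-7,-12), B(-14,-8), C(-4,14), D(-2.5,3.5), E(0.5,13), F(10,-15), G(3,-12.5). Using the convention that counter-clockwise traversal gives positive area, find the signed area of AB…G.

Apply the shoelace formula: 2A = Σ (x_i·y_{i+1} − x_{i+1}·y_i), indices taken mod 7.
Σ = (-112) + (-228) + (21) + (-34.25) + (-137.5) + (-80) + (-123.5) = -694.25
Signed area = Σ/2 = -347.125 (negative ⇒ clockwise traversal).

-347.125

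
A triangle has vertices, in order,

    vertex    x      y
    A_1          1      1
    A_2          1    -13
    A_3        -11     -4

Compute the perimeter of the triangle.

42

|A_1A_2| = √((0)² + (-14)²) = √196 = 14
|A_2A_3| = √((-12)² + (9)²) = √225 = 15
|A_3A_1| = √((12)² + (5)²) = √169 = 13
Perimeter = 14 + 15 + 13 = 42.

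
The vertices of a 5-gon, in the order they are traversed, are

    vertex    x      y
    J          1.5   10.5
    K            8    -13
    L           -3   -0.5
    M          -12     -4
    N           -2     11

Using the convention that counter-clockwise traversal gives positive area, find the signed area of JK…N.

Apply the shoelace formula: 2A = Σ (x_i·y_{i+1} − x_{i+1}·y_i), indices taken mod 5.
Cross-terms: -103.5, -43, 6, -140, -37.5  ⇒  Σ = -318
Signed area = Σ/2 = -159 (negative ⇒ clockwise traversal).

-159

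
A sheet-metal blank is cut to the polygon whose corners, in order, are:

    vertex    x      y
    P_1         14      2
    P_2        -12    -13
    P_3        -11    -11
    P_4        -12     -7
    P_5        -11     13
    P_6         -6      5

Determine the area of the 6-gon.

Apply the surveyor's formula: 2A = Σ (x_i·y_{i+1} − x_{i+1}·y_i), indices taken mod 6.
Σ = (-158) + (-11) + (-55) + (-233) + (23) + (-82) = -516
Area = |Σ|/2 = 258.

258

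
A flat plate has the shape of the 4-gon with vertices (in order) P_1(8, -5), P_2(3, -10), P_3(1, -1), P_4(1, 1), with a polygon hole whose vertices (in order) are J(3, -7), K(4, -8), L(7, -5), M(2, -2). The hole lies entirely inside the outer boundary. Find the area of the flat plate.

20.5

Outer boundary:
Σ = (-65) + (7) + (2) + (-13) = -69
Area = |Σ|/2 = 34.5.
Hole:
Apply the shoelace formula: 2A = Σ (x_i·y_{i+1} − x_{i+1}·y_i), indices taken mod 4.
J→K: (3)(-8) − (4)(-7) = 4
K→L: (4)(-5) − (7)(-8) = 36
L→M: (7)(-2) − (2)(-5) = -4
M→J: (2)(-7) − (3)(-2) = -8
Σ = 28
Area = |Σ|/2 = 14.
Net area = 34.5 − 14 = 20.5.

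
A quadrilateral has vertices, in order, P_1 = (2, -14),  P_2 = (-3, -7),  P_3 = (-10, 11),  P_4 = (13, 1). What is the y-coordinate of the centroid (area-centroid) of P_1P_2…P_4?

-55/62

Apply the surveyor's formula. First the cross-terms c_i = x_i·y_{i+1} − x_{i+1}·y_i:
  -56, -103, -153, -184  ⇒  2A = -496, A = -248.
Then Σ (y_i + y_{i+1})·c_i = 1320, so ȳ = 1320 / (6·(-248)) = -55/62.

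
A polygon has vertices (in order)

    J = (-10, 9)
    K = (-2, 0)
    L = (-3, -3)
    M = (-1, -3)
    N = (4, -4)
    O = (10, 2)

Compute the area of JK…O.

102

Apply Gauss's area formula: 2A = Σ (x_i·y_{i+1} − x_{i+1}·y_i), indices taken mod 6.
Σ = (18) + (6) + (6) + (16) + (48) + (110) = 204
Area = |Σ|/2 = 102.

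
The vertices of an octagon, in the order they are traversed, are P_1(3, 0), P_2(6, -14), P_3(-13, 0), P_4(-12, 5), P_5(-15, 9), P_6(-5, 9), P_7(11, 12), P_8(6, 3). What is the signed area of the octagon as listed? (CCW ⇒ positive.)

-309.5

Apply Gauss's area formula: 2A = Σ (x_i·y_{i+1} − x_{i+1}·y_i), indices taken mod 8.
Σ = (-42) + (-182) + (-65) + (-33) + (-90) + (-159) + (-39) + (-9) = -619
Signed area = Σ/2 = -309.5 (negative ⇒ clockwise traversal).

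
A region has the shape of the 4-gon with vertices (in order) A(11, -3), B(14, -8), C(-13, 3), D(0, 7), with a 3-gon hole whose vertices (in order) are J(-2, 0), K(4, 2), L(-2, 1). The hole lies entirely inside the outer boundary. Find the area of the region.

135

Outer boundary:
A→B: (11)(-8) − (14)(-3) = -46
B→C: (14)(3) − (-13)(-8) = -62
C→D: (-13)(7) − (0)(3) = -91
D→A: (0)(-3) − (11)(7) = -77
Σ = -276
Area = |Σ|/2 = 138.
Hole:
Apply Gauss's area formula: 2A = Σ (x_i·y_{i+1} − x_{i+1}·y_i), indices taken mod 3.
Σ = (-4) + (8) + (2) = 6
Area = |Σ|/2 = 3.
Net area = 138 − 3 = 135.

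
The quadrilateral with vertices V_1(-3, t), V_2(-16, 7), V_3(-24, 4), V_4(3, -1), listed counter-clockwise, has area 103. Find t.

6

Write out the shoelace sum; only the two edges meeting at V_1 involve t:
2·Area = [(3·t − (-3)·(-1)) + ((-3)·7 − (-16)·t)] + 116
       = 19·t + 92 = 206
⇒ t = 6.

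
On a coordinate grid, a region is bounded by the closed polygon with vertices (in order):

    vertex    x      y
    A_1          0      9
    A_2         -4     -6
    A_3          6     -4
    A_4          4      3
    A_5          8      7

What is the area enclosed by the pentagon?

Apply the shoelace formula: 2A = Σ (x_i·y_{i+1} − x_{i+1}·y_i), indices taken mod 5.
Σ = (36) + (52) + (34) + (4) + (72) = 198
Area = |Σ|/2 = 99.

99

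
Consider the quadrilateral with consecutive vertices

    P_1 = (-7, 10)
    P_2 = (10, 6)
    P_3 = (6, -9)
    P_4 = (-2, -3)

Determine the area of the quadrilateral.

172.5

Σ = (-142) + (-126) + (-36) + (-41) = -345
Area = |Σ|/2 = 172.5.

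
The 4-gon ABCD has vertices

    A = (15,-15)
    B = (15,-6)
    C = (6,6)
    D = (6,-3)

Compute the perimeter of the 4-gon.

|AB| = √((0)² + (9)²) = √81 = 9
|BC| = √((-9)² + (12)²) = √225 = 15
|CD| = √((0)² + (-9)²) = √81 = 9
|DA| = √((9)² + (-12)²) = √225 = 15
Perimeter = 9 + 15 + 9 + 15 = 48.

48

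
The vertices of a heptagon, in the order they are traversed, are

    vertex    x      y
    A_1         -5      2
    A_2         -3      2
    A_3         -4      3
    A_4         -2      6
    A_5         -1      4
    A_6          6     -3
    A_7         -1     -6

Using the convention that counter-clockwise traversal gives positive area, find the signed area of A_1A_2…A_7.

-58.5

A_1→A_2: (-5)(2) − (-3)(2) = -4
A_2→A_3: (-3)(3) − (-4)(2) = -1
A_3→A_4: (-4)(6) − (-2)(3) = -18
A_4→A_5: (-2)(4) − (-1)(6) = -2
A_5→A_6: (-1)(-3) − (6)(4) = -21
A_6→A_7: (6)(-6) − (-1)(-3) = -39
A_7→A_1: (-1)(2) − (-5)(-6) = -32
Σ = -117
Signed area = Σ/2 = -58.5 (negative ⇒ clockwise traversal).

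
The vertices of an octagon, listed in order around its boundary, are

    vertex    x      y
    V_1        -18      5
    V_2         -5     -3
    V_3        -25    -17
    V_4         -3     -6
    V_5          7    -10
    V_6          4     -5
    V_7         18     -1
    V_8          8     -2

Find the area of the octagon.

163.5

Cross-terms: 79, 10, 99, 72, 5, 86, -28, 4  ⇒  Σ = 327
Area = |Σ|/2 = 163.5.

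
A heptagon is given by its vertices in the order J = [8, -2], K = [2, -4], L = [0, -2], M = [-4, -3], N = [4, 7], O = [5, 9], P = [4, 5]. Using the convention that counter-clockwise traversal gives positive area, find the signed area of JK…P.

Apply the shoelace (surveyor's) formula: 2A = Σ (x_i·y_{i+1} − x_{i+1}·y_i), indices taken mod 7.
Σ = (-28) + (-4) + (-8) + (-16) + (1) + (-11) + (-48) = -114
Signed area = Σ/2 = -57 (negative ⇒ clockwise traversal).

-57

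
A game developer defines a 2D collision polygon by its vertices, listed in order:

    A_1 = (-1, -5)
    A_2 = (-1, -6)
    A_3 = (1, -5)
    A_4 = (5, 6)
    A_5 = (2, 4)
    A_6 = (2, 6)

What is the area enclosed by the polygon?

25.5

Σ = (1) + (11) + (31) + (8) + (4) + (-4) = 51
Area = |Σ|/2 = 25.5.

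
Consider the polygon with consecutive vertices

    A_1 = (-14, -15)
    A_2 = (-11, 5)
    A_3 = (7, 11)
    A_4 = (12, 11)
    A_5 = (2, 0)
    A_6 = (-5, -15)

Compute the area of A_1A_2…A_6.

316.5

Apply the shoelace formula: 2A = Σ (x_i·y_{i+1} − x_{i+1}·y_i), indices taken mod 6.
Cross-terms: -235, -156, -55, -22, -30, -135  ⇒  Σ = -633
Area = |Σ|/2 = 316.5.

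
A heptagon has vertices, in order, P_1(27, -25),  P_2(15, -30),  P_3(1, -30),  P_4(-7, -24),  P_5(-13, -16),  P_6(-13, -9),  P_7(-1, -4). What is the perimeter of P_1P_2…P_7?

102

|P_1P_2| = √((-12)² + (-5)²) = √169 = 13
|P_2P_3| = √((-14)² + (0)²) = √196 = 14
|P_3P_4| = √((-8)² + (6)²) = √100 = 10
|P_4P_5| = √((-6)² + (8)²) = √100 = 10
|P_5P_6| = √((0)² + (7)²) = √49 = 7
|P_6P_7| = √((12)² + (5)²) = √169 = 13
|P_7P_1| = √((28)² + (-21)²) = √1225 = 35
Perimeter = 13 + 14 + 10 + 10 + 7 + 13 + 35 = 102.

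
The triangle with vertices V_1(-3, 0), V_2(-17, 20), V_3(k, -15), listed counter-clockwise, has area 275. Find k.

-20

The doubled signed area Σ (x_i y_{i+1} − x_{i+1} y_i) is linear in k.
With k=0 it equals 150; the coefficient of k is -20 (from the two edges through V_3).
So -20·k + 150 = 2·275 = 550 ⇒ k = -20.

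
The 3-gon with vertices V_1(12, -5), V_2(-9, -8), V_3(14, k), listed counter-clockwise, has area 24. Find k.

Write out the shoelace sum; only the two edges meeting at V_3 involve k:
2·Area = [((-9)·k − 14·(-8)) + (14·(-5) − 12·k)] + -141
       = -21·k + -99 = 48
⇒ k = -7.

-7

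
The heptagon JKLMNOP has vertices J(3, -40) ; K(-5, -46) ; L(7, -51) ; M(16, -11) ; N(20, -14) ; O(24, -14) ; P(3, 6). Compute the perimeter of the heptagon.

|JK| = √((-8)² + (-6)²) = √100 = 10
|KL| = √((12)² + (-5)²) = √169 = 13
|LM| = √((9)² + (40)²) = √1681 = 41
|MN| = √((4)² + (-3)²) = √25 = 5
|NO| = √((4)² + (0)²) = √16 = 4
|OP| = √((-21)² + (20)²) = √841 = 29
|PJ| = √((0)² + (-46)²) = √2116 = 46
Perimeter = 10 + 13 + 41 + 5 + 4 + 29 + 46 = 148.

148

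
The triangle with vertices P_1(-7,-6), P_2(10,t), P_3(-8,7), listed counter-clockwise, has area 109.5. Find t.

The doubled signed area Σ (x_i y_{i+1} − x_{i+1} y_i) is linear in t.
With t=0 it equals 227; the coefficient of t is 1 (from the two edges through P_2).
So 1·t + 227 = 2·109.5 = 219 ⇒ t = -8.

-8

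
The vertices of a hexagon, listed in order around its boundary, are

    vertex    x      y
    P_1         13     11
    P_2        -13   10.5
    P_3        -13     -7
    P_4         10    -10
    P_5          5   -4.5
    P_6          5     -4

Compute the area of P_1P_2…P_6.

Apply the surveyor's formula: 2A = Σ (x_i·y_{i+1} − x_{i+1}·y_i), indices taken mod 6.
P_1→P_2: (13)(10.5) − (-13)(11) = 279.5
P_2→P_3: (-13)(-7) − (-13)(10.5) = 227.5
P_3→P_4: (-13)(-10) − (10)(-7) = 200
P_4→P_5: (10)(-4.5) − (5)(-10) = 5
P_5→P_6: (5)(-4) − (5)(-4.5) = 2.5
P_6→P_1: (5)(11) − (13)(-4) = 107
Σ = 821.5
Area = |Σ|/2 = 410.75.

410.75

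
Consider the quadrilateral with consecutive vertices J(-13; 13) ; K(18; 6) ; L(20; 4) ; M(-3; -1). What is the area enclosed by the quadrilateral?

Cross-terms: -312, -48, -8, -52  ⇒  Σ = -420
Area = |Σ|/2 = 210.

210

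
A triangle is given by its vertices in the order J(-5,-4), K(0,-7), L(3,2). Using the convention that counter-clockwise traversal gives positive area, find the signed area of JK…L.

Apply the shoelace formula: 2A = Σ (x_i·y_{i+1} − x_{i+1}·y_i), indices taken mod 3.
Cross-terms: 35, 21, -2  ⇒  Σ = 54
Signed area = Σ/2 = 27 (positive ⇒ counter-clockwise traversal).

27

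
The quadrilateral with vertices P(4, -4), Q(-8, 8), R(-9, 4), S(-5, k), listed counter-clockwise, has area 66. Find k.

The doubled signed area Σ (x_i y_{i+1} − x_{i+1} y_i) is linear in k.
With k=0 it equals 80; the coefficient of k is -13 (from the two edges through S).
So -13·k + 80 = 2·66 = 132 ⇒ k = -4.

-4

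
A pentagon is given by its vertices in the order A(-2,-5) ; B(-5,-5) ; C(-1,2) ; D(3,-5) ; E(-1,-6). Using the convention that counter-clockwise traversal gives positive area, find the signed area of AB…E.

A→B: (-2)(-5) − (-5)(-5) = -15
B→C: (-5)(2) − (-1)(-5) = -15
C→D: (-1)(-5) − (3)(2) = -1
D→E: (3)(-6) − (-1)(-5) = -23
E→A: (-1)(-5) − (-2)(-6) = -7
Σ = -61
Signed area = Σ/2 = -30.5 (negative ⇒ clockwise traversal).

-30.5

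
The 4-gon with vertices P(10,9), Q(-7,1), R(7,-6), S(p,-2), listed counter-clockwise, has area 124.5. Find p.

9

Write out the shoelace sum; only the two edges meeting at S involve p:
2·Area = [(7·(-2) − p·(-6)) + (p·9 − 10·(-2))] + 108
       = 15·p + 114 = 249
⇒ p = 9.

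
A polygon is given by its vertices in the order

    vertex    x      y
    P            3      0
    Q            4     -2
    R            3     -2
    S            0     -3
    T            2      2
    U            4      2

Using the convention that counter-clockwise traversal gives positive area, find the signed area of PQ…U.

-10.5

Apply the shoelace formula: 2A = Σ (x_i·y_{i+1} − x_{i+1}·y_i), indices taken mod 6.
Σ = (-6) + (-2) + (-9) + (6) + (-4) + (-6) = -21
Signed area = Σ/2 = -10.5 (negative ⇒ clockwise traversal).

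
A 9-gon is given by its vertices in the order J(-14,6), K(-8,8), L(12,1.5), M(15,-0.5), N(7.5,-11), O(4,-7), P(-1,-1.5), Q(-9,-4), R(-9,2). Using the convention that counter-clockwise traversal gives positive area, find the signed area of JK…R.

-236.375

Apply Gauss's area formula: 2A = Σ (x_i·y_{i+1} − x_{i+1}·y_i), indices taken mod 9.
J→K: (-14)(8) − (-8)(6) = -64
K→L: (-8)(1.5) − (12)(8) = -108
L→M: (12)(-0.5) − (15)(1.5) = -28.5
M→N: (15)(-11) − (7.5)(-0.5) = -161.25
N→O: (7.5)(-7) − (4)(-11) = -8.5
O→P: (4)(-1.5) − (-1)(-7) = -13
P→Q: (-1)(-4) − (-9)(-1.5) = -9.5
Q→R: (-9)(2) − (-9)(-4) = -54
R→J: (-9)(6) − (-14)(2) = -26
Σ = -472.75
Signed area = Σ/2 = -236.375 (negative ⇒ clockwise traversal).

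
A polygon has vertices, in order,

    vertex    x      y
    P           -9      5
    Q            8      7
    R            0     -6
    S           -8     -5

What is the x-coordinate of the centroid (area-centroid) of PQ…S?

Apply the shoelace formula. First the cross-terms c_i = x_i·y_{i+1} − x_{i+1}·y_i:
  -103, -48, -48, -85  ⇒  2A = -284, A = -142.
Then Σ (x_i + x_{i+1})·c_i = 1548, so x̄ = 1548 / (6·(-142)) = -129/71.

-129/71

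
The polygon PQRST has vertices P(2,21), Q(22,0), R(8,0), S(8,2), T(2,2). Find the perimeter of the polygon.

70

|PQ| = √((20)² + (-21)²) = √841 = 29
|QR| = √((-14)² + (0)²) = √196 = 14
|RS| = √((0)² + (2)²) = √4 = 2
|ST| = √((-6)² + (0)²) = √36 = 6
|TP| = √((0)² + (19)²) = √361 = 19
Perimeter = 29 + 14 + 2 + 6 + 19 = 70.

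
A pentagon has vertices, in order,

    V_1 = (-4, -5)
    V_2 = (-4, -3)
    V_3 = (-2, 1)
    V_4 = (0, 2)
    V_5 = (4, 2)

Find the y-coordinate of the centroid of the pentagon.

-38/63

Apply the shoelace formula. First the cross-terms c_i = x_i·y_{i+1} − x_{i+1}·y_i:
  -8, -10, -4, -8, -12  ⇒  2A = -42, A = -21.
Then Σ (y_i + y_{i+1})·c_i = 76, so ȳ = 76 / (6·(-21)) = -38/63.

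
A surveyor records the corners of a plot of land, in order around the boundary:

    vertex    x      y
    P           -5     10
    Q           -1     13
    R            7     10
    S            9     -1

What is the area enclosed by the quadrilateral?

Apply the surveyor's formula: 2A = Σ (x_i·y_{i+1} − x_{i+1}·y_i), indices taken mod 4.
Σ = (-55) + (-101) + (-97) + (85) = -168
Area = |Σ|/2 = 84.

84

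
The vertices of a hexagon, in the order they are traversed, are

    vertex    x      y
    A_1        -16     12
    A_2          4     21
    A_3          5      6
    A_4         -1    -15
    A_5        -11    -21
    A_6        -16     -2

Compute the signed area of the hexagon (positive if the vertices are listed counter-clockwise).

-608

A_1→A_2: (-16)(21) − (4)(12) = -384
A_2→A_3: (4)(6) − (5)(21) = -81
A_3→A_4: (5)(-15) − (-1)(6) = -69
A_4→A_5: (-1)(-21) − (-11)(-15) = -144
A_5→A_6: (-11)(-2) − (-16)(-21) = -314
A_6→A_1: (-16)(12) − (-16)(-2) = -224
Σ = -1216
Signed area = Σ/2 = -608 (negative ⇒ clockwise traversal).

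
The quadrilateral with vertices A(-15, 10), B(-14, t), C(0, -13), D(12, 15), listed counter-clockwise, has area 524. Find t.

Write out the shoelace sum; only the two edges meeting at B involve t:
2·Area = [((-15)·t − (-14)·10) + ((-14)·(-13) − 0·t)] + 501
       = -15·t + 823 = 1048
⇒ t = -15.

-15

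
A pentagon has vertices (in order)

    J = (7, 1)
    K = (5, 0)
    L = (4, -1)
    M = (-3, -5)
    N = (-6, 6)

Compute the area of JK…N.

64.5

Apply the shoelace (surveyor's) formula: 2A = Σ (x_i·y_{i+1} − x_{i+1}·y_i), indices taken mod 5.
Σ = (-5) + (-5) + (-23) + (-48) + (-48) = -129
Area = |Σ|/2 = 64.5.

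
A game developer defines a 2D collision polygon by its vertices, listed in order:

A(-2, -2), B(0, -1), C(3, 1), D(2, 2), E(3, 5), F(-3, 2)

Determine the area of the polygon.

Σ = (2) + (3) + (4) + (4) + (21) + (10) = 44
Area = |Σ|/2 = 22.

22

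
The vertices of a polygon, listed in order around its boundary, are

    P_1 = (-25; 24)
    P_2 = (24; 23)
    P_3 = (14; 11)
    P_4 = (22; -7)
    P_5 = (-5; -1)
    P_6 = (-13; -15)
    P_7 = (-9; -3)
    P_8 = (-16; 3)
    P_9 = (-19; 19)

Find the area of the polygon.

971.5

Apply the shoelace formula: 2A = Σ (x_i·y_{i+1} − x_{i+1}·y_i), indices taken mod 9.
Σ = (-1151) + (-58) + (-340) + (-57) + (62) + (-96) + (-75) + (-247) + (19) = -1943
Area = |Σ|/2 = 971.5.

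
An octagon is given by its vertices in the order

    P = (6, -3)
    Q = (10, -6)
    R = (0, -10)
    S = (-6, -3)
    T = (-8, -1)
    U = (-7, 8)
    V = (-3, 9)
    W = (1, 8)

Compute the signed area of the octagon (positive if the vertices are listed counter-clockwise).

-189

Apply Gauss's area formula: 2A = Σ (x_i·y_{i+1} − x_{i+1}·y_i), indices taken mod 8.
Cross-terms: -6, -100, -60, -18, -71, -39, -33, -51  ⇒  Σ = -378
Signed area = Σ/2 = -189 (negative ⇒ clockwise traversal).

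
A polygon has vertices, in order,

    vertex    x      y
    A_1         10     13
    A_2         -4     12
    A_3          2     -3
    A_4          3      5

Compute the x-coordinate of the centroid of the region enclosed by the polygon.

2

Apply Gauss's area formula. First the cross-terms c_i = x_i·y_{i+1} − x_{i+1}·y_i:
  172, -12, 19, -11  ⇒  2A = 168, A = 84.
Then Σ (x_i + x_{i+1})·c_i = 1008, so x̄ = 1008 / (6·84) = 2.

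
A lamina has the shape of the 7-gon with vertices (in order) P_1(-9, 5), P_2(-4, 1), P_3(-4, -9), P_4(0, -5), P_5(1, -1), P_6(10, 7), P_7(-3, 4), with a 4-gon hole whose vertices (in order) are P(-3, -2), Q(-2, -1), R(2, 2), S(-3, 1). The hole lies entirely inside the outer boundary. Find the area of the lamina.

Outer boundary:
Apply the shoelace formula: 2A = Σ (x_i·y_{i+1} − x_{i+1}·y_i), indices taken mod 7.
Σ = (11) + (40) + (20) + (5) + (17) + (61) + (21) = 175
Area = |Σ|/2 = 87.5.
Hole:
Cross-terms: -1, -2, 8, 9  ⇒  Σ = 14
Area = |Σ|/2 = 7.
Net area = 87.5 − 7 = 80.5.

80.5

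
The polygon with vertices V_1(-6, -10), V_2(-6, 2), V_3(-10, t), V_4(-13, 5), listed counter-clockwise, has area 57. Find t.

Write out the shoelace sum; only the two edges meeting at V_3 involve t:
2·Area = [((-6)·t − (-10)·2) + ((-10)·5 − (-13)·t)] + 88
       = 7·t + 58 = 114
⇒ t = 8.

8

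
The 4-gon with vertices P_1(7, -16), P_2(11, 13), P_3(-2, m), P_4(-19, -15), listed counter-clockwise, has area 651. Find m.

19

The doubled signed area Σ (x_i y_{i+1} − x_{i+1} y_i) is linear in m.
With m=0 it equals 732; the coefficient of m is 30 (from the two edges through P_3).
So 30·m + 732 = 2·651 = 1302 ⇒ m = 19.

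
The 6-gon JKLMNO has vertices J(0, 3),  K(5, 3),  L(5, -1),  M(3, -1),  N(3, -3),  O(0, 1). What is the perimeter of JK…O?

|JK| = √((5)² + (0)²) = √25 = 5
|KL| = √((0)² + (-4)²) = √16 = 4
|LM| = √((-2)² + (0)²) = √4 = 2
|MN| = √((0)² + (-2)²) = √4 = 2
|NO| = √((-3)² + (4)²) = √25 = 5
|OJ| = √((0)² + (2)²) = √4 = 2
Perimeter = 5 + 4 + 2 + 2 + 5 + 2 = 20.

20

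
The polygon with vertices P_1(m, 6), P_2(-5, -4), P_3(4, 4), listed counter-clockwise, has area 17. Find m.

Write out the shoelace sum; only the two edges meeting at P_1 involve m:
2·Area = [(4·6 − m·4) + (m·(-4) − (-5)·6)] + -4
       = -8·m + 50 = 34
⇒ m = 2.

2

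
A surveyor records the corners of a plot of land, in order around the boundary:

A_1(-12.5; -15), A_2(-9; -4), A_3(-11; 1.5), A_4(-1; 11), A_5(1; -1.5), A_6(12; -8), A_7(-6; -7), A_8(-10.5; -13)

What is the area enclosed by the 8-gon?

Apply the shoelace (surveyor's) formula: 2A = Σ (x_i·y_{i+1} − x_{i+1}·y_i), indices taken mod 8.
Cross-terms: -85, -57.5, -119.5, -9.5, 10, -132, 4.5, -5  ⇒  Σ = -394
Area = |Σ|/2 = 197.

197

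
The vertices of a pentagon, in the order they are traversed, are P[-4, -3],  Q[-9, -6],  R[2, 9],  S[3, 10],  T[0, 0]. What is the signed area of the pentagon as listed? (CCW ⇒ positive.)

Apply Gauss's area formula: 2A = Σ (x_i·y_{i+1} − x_{i+1}·y_i), indices taken mod 5.
P→Q: (-4)(-6) − (-9)(-3) = -3
Q→R: (-9)(9) − (2)(-6) = -69
R→S: (2)(10) − (3)(9) = -7
S→T: (3)(0) − (0)(10) = 0
T→P: (0)(-3) − (-4)(0) = 0
Σ = -79
Signed area = Σ/2 = -39.5 (negative ⇒ clockwise traversal).

-39.5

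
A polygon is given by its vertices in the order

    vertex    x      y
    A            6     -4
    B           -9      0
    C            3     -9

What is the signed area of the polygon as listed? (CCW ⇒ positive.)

43.5

Apply the shoelace (surveyor's) formula: 2A = Σ (x_i·y_{i+1} − x_{i+1}·y_i), indices taken mod 3.
A→B: (6)(0) − (-9)(-4) = -36
B→C: (-9)(-9) − (3)(0) = 81
C→A: (3)(-4) − (6)(-9) = 42
Σ = 87
Signed area = Σ/2 = 43.5 (positive ⇒ counter-clockwise traversal).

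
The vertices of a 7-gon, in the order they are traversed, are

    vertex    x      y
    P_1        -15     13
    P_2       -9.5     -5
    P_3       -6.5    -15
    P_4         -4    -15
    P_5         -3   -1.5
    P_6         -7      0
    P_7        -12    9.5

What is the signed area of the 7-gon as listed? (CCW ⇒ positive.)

108.25

Apply Gauss's area formula: 2A = Σ (x_i·y_{i+1} − x_{i+1}·y_i), indices taken mod 7.
Σ = (198.5) + (110) + (37.5) + (-39) + (-10.5) + (-66.5) + (-13.5) = 216.5
Signed area = Σ/2 = 108.25 (positive ⇒ counter-clockwise traversal).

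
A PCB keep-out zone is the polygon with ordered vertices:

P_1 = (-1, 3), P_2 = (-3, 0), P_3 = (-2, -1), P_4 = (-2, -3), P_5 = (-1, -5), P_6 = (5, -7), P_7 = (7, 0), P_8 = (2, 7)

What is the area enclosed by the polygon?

Σ = (9) + (3) + (4) + (7) + (32) + (49) + (49) + (13) = 166
Area = |Σ|/2 = 83.

83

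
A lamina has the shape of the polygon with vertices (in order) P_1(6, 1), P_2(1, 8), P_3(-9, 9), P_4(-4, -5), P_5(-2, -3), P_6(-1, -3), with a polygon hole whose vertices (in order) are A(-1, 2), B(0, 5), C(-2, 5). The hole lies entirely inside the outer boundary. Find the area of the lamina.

112.5

Outer boundary:
Apply Gauss's area formula: 2A = Σ (x_i·y_{i+1} − x_{i+1}·y_i), indices taken mod 6.
Σ = (47) + (81) + (81) + (2) + (3) + (17) = 231
Area = |Σ|/2 = 115.5.
Hole:
Apply the shoelace formula: 2A = Σ (x_i·y_{i+1} − x_{i+1}·y_i), indices taken mod 3.
Σ = (-5) + (10) + (1) = 6
Area = |Σ|/2 = 3.
Net area = 115.5 − 3 = 112.5.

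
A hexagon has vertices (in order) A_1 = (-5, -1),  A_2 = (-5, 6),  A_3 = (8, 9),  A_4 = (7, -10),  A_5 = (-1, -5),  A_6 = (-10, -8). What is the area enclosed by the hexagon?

Σ = (-35) + (-93) + (-143) + (-45) + (-42) + (-30) = -388
Area = |Σ|/2 = 194.

194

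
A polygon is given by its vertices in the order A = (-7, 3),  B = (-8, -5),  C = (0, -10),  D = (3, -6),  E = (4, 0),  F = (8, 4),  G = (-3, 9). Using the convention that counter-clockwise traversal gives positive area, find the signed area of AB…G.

A→B: (-7)(-5) − (-8)(3) = 59
B→C: (-8)(-10) − (0)(-5) = 80
C→D: (0)(-6) − (3)(-10) = 30
D→E: (3)(0) − (4)(-6) = 24
E→F: (4)(4) − (8)(0) = 16
F→G: (8)(9) − (-3)(4) = 84
G→A: (-3)(3) − (-7)(9) = 54
Σ = 347
Signed area = Σ/2 = 173.5 (positive ⇒ counter-clockwise traversal).

173.5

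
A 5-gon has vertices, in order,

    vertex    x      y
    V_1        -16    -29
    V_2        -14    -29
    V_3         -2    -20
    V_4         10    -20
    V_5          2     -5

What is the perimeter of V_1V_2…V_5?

76

|V_1V_2| = √((2)² + (0)²) = √4 = 2
|V_2V_3| = √((12)² + (9)²) = √225 = 15
|V_3V_4| = √((12)² + (0)²) = √144 = 12
|V_4V_5| = √((-8)² + (15)²) = √289 = 17
|V_5V_1| = √((-18)² + (-24)²) = √900 = 30
Perimeter = 2 + 15 + 12 + 17 + 30 = 76.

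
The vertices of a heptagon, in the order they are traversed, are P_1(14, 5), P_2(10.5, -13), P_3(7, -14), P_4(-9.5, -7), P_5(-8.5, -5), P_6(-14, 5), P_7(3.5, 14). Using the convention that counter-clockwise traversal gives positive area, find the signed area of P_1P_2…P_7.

Apply Gauss's area formula: 2A = Σ (x_i·y_{i+1} − x_{i+1}·y_i), indices taken mod 7.
Σ = (-234.5) + (-56) + (-182) + (-12) + (-112.5) + (-213.5) + (-178.5) = -989
Signed area = Σ/2 = -494.5 (negative ⇒ clockwise traversal).

-494.5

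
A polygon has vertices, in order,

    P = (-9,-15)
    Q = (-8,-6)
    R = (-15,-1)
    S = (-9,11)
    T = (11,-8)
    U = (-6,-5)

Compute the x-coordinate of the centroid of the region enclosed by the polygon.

Apply Gauss's area formula. First the cross-terms c_i = x_i·y_{i+1} − x_{i+1}·y_i:
  -66, -82, -174, -49, -103, 45  ⇒  2A = -429, A = -214.5.
Then Σ (x_i + x_{i+1})·c_i = 5896, so x̄ = 5896 / (6·(-214.5)) = -536/117.

-536/117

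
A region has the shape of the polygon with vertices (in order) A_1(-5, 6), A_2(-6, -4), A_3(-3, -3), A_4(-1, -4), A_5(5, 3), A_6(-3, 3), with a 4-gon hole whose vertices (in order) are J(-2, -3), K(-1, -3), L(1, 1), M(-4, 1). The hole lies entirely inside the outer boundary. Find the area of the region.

Outer boundary:
A_1→A_2: (-5)(-4) − (-6)(6) = 56
A_2→A_3: (-6)(-3) − (-3)(-4) = 6
A_3→A_4: (-3)(-4) − (-1)(-3) = 9
A_4→A_5: (-1)(3) − (5)(-4) = 17
A_5→A_6: (5)(3) − (-3)(3) = 24
A_6→A_1: (-3)(6) − (-5)(3) = -3
Σ = 109
Area = |Σ|/2 = 54.5.
Hole:
J→K: (-2)(-3) − (-1)(-3) = 3
K→L: (-1)(1) − (1)(-3) = 2
L→M: (1)(1) − (-4)(1) = 5
M→J: (-4)(-3) − (-2)(1) = 14
Σ = 24
Area = |Σ|/2 = 12.
Net area = 54.5 − 12 = 42.5.

42.5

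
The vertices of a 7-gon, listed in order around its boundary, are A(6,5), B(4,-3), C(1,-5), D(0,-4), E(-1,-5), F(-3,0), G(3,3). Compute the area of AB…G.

Σ = (-38) + (-17) + (-4) + (-4) + (-15) + (-9) + (-3) = -90
Area = |Σ|/2 = 45.

45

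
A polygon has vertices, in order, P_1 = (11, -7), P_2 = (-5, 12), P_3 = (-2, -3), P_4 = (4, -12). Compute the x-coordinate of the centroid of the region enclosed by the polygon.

Apply the shoelace (surveyor's) formula. First the cross-terms c_i = x_i·y_{i+1} − x_{i+1}·y_i:
  97, 39, 36, 104  ⇒  2A = 276, A = 138.
Then Σ (x_i + x_{i+1})·c_i = 1941, so x̄ = 1941 / (6·138) = 647/276.

647/276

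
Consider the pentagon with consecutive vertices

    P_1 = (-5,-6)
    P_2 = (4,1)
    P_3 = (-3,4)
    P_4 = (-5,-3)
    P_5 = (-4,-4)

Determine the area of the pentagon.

39.5

Apply the shoelace (surveyor's) formula: 2A = Σ (x_i·y_{i+1} − x_{i+1}·y_i), indices taken mod 5.
Σ = (19) + (19) + (29) + (8) + (4) = 79
Area = |Σ|/2 = 39.5.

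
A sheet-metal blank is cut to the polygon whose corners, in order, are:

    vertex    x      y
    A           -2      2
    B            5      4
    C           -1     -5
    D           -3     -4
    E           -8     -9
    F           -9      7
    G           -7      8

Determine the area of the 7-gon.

Apply the surveyor's formula: 2A = Σ (x_i·y_{i+1} − x_{i+1}·y_i), indices taken mod 7.
Σ = (-18) + (-21) + (-11) + (-5) + (-137) + (-23) + (2) = -213
Area = |Σ|/2 = 106.5.

106.5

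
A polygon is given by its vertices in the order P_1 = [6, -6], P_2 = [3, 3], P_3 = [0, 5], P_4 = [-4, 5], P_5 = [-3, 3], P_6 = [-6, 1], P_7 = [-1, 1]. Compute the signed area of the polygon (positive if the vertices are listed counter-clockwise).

Apply Gauss's area formula: 2A = Σ (x_i·y_{i+1} − x_{i+1}·y_i), indices taken mod 7.
Σ = (36) + (15) + (20) + (3) + (15) + (-5) + (0) = 84
Signed area = Σ/2 = 42 (positive ⇒ counter-clockwise traversal).

42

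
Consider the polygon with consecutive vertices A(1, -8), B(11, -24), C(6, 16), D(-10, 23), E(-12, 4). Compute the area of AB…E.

505

Apply the shoelace formula: 2A = Σ (x_i·y_{i+1} − x_{i+1}·y_i), indices taken mod 5.
A→B: (1)(-24) − (11)(-8) = 64
B→C: (11)(16) − (6)(-24) = 320
C→D: (6)(23) − (-10)(16) = 298
D→E: (-10)(4) − (-12)(23) = 236
E→A: (-12)(-8) − (1)(4) = 92
Σ = 1010
Area = |Σ|/2 = 505.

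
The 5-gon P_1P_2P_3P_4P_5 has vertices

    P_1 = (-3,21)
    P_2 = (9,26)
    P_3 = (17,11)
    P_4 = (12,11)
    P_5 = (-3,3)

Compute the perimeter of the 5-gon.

|P_1P_2| = √((12)² + (5)²) = √169 = 13
|P_2P_3| = √((8)² + (-15)²) = √289 = 17
|P_3P_4| = √((-5)² + (0)²) = √25 = 5
|P_4P_5| = √((-15)² + (-8)²) = √289 = 17
|P_5P_1| = √((0)² + (18)²) = √324 = 18
Perimeter = 13 + 17 + 5 + 17 + 18 = 70.

70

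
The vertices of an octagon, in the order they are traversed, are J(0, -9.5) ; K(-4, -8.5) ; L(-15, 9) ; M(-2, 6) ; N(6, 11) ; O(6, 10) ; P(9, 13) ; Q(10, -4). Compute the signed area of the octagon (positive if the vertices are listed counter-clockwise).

Apply the shoelace (surveyor's) formula: 2A = Σ (x_i·y_{i+1} − x_{i+1}·y_i), indices taken mod 8.
J→K: (0)(-8.5) − (-4)(-9.5) = -38
K→L: (-4)(9) − (-15)(-8.5) = -163.5
L→M: (-15)(6) − (-2)(9) = -72
M→N: (-2)(11) − (6)(6) = -58
N→O: (6)(10) − (6)(11) = -6
O→P: (6)(13) − (9)(10) = -12
P→Q: (9)(-4) − (10)(13) = -166
Q→J: (10)(-9.5) − (0)(-4) = -95
Σ = -610.5
Signed area = Σ/2 = -305.25 (negative ⇒ clockwise traversal).

-305.25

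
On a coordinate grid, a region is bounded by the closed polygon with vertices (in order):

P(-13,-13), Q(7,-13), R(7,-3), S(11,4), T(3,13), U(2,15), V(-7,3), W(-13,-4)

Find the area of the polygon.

418

Σ = (260) + (70) + (61) + (131) + (19) + (111) + (67) + (117) = 836
Area = |Σ|/2 = 418.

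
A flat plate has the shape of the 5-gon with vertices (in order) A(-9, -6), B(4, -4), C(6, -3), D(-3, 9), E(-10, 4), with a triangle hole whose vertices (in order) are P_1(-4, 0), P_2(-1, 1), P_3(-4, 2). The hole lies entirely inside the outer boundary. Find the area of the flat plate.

142.5

Outer boundary:
Apply the surveyor's formula: 2A = Σ (x_i·y_{i+1} − x_{i+1}·y_i), indices taken mod 5.
Σ = (60) + (12) + (45) + (78) + (96) = 291
Area = |Σ|/2 = 145.5.
Hole:
Apply the surveyor's formula: 2A = Σ (x_i·y_{i+1} − x_{i+1}·y_i), indices taken mod 3.
Σ = (-4) + (2) + (8) = 6
Area = |Σ|/2 = 3.
Net area = 145.5 − 3 = 142.5.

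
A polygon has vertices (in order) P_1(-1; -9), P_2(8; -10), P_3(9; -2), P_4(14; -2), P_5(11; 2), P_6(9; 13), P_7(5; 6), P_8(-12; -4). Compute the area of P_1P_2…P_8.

Σ = (82) + (74) + (10) + (50) + (125) + (-11) + (52) + (104) = 486
Area = |Σ|/2 = 243.

243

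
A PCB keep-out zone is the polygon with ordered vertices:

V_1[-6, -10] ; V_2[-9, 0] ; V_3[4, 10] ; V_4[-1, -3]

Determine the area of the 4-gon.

95

Apply the surveyor's formula: 2A = Σ (x_i·y_{i+1} − x_{i+1}·y_i), indices taken mod 4.
Cross-terms: -90, -90, -2, -8  ⇒  Σ = -190
Area = |Σ|/2 = 95.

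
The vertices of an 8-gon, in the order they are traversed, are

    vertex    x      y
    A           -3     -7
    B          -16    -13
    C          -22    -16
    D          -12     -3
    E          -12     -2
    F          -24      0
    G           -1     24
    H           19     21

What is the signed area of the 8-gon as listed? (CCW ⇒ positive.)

Σ = (-73) + (-30) + (-126) + (-12) + (-48) + (-576) + (-477) + (-70) = -1412
Signed area = Σ/2 = -706 (negative ⇒ clockwise traversal).

-706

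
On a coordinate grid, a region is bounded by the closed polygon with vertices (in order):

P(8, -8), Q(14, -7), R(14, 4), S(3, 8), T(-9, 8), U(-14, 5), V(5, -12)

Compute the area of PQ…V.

336

P→Q: (8)(-7) − (14)(-8) = 56
Q→R: (14)(4) − (14)(-7) = 154
R→S: (14)(8) − (3)(4) = 100
S→T: (3)(8) − (-9)(8) = 96
T→U: (-9)(5) − (-14)(8) = 67
U→V: (-14)(-12) − (5)(5) = 143
V→P: (5)(-8) − (8)(-12) = 56
Σ = 672
Area = |Σ|/2 = 336.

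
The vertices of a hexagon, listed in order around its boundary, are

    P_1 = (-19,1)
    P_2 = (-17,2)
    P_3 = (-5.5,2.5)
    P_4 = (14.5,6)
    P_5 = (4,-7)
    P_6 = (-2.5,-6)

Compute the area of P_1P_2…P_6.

Cross-terms: -21, -31.5, -69.25, -125.5, -41.5, -116.5  ⇒  Σ = -405.25
Area = |Σ|/2 = 202.625.

202.625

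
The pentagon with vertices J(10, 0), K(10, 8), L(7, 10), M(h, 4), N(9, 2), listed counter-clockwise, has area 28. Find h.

5

Write out the shoelace sum; only the two edges meeting at M involve h:
2·Area = [(7·4 − h·10) + (h·2 − 9·4)] + 104
       = -8·h + 96 = 56
⇒ h = 5.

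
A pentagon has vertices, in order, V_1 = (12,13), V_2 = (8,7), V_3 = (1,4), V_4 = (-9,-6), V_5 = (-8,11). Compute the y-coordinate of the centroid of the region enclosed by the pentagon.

Apply Gauss's area formula. First the cross-terms c_i = x_i·y_{i+1} − x_{i+1}·y_i:
  -20, 25, 30, -147, -236  ⇒  2A = -348, A = -174.
Then Σ (y_i + y_{i+1})·c_i = -6584, so ȳ = -6584 / (6·(-174)) = 1646/261.

1646/261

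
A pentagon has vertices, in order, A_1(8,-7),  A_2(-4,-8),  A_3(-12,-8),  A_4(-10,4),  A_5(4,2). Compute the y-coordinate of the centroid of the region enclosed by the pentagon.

Apply the surveyor's formula. First the cross-terms c_i = x_i·y_{i+1} − x_{i+1}·y_i:
  -92, -64, -128, -36, -44  ⇒  2A = -364, A = -182.
Then Σ (y_i + y_{i+1})·c_i = 2920, so ȳ = 2920 / (6·(-182)) = -730/273.

-730/273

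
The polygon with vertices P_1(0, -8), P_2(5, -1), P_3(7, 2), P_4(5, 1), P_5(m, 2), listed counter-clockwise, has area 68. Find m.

-8

The doubled signed area Σ (x_i y_{i+1} − x_{i+1} y_i) is linear in m.
With m=0 it equals 64; the coefficient of m is -9 (from the two edges through P_5).
So -9·m + 64 = 2·68 = 136 ⇒ m = -8.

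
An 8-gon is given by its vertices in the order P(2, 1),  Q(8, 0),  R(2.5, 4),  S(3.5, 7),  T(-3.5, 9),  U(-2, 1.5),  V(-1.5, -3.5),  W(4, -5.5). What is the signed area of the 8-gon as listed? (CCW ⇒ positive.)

71.375

Apply the shoelace (surveyor's) formula: 2A = Σ (x_i·y_{i+1} − x_{i+1}·y_i), indices taken mod 8.
Σ = (-8) + (32) + (3.5) + (56) + (12.75) + (9.25) + (22.25) + (15) = 142.75
Signed area = Σ/2 = 71.375 (positive ⇒ counter-clockwise traversal).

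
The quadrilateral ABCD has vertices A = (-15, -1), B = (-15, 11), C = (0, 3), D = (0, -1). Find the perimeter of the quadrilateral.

|AB| = √((0)² + (12)²) = √144 = 12
|BC| = √((15)² + (-8)²) = √289 = 17
|CD| = √((0)² + (-4)²) = √16 = 4
|DA| = √((-15)² + (0)²) = √225 = 15
Perimeter = 12 + 17 + 4 + 15 = 48.

48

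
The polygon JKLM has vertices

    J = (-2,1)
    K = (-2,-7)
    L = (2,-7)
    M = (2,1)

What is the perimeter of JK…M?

|JK| = √((0)² + (-8)²) = √64 = 8
|KL| = √((4)² + (0)²) = √16 = 4
|LM| = √((0)² + (8)²) = √64 = 8
|MJ| = √((-4)² + (0)²) = √16 = 4
Perimeter = 8 + 4 + 8 + 4 = 24.

24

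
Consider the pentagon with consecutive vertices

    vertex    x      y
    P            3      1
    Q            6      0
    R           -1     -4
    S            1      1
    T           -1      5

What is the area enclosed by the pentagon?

Apply the shoelace formula: 2A = Σ (x_i·y_{i+1} − x_{i+1}·y_i), indices taken mod 5.
Σ = (-6) + (-24) + (3) + (6) + (-16) = -37
Area = |Σ|/2 = 18.5.

18.5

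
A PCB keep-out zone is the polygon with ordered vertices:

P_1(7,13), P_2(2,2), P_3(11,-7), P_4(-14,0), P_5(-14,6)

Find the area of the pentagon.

P_1→P_2: (7)(2) − (2)(13) = -12
P_2→P_3: (2)(-7) − (11)(2) = -36
P_3→P_4: (11)(0) − (-14)(-7) = -98
P_4→P_5: (-14)(6) − (-14)(0) = -84
P_5→P_1: (-14)(13) − (7)(6) = -224
Σ = -454
Area = |Σ|/2 = 227.

227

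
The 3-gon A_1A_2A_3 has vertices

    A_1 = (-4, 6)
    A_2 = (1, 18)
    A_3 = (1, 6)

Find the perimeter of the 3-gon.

|A_1A_2| = √((5)² + (12)²) = √169 = 13
|A_2A_3| = √((0)² + (-12)²) = √144 = 12
|A_3A_1| = √((-5)² + (0)²) = √25 = 5
Perimeter = 13 + 12 + 5 = 30.

30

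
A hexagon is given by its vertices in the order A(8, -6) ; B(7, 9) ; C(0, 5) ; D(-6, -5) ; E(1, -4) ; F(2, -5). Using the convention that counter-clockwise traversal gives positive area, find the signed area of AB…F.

Apply the surveyor's formula: 2A = Σ (x_i·y_{i+1} − x_{i+1}·y_i), indices taken mod 6.
A→B: (8)(9) − (7)(-6) = 114
B→C: (7)(5) − (0)(9) = 35
C→D: (0)(-5) − (-6)(5) = 30
D→E: (-6)(-4) − (1)(-5) = 29
E→F: (1)(-5) − (2)(-4) = 3
F→A: (2)(-6) − (8)(-5) = 28
Σ = 239
Signed area = Σ/2 = 119.5 (positive ⇒ counter-clockwise traversal).

119.5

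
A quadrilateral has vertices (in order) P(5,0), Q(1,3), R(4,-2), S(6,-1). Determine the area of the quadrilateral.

Σ = (15) + (-14) + (8) + (5) = 14
Area = |Σ|/2 = 7.

7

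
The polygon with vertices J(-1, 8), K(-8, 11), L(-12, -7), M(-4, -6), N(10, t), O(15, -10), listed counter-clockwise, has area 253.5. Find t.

The doubled signed area Σ (x_i y_{i+1} − x_{i+1} y_i) is linear in t.
With t=0 it equals 355; the coefficient of t is -19 (from the two edges through N).
So -19·t + 355 = 2·253.5 = 507 ⇒ t = -8.

-8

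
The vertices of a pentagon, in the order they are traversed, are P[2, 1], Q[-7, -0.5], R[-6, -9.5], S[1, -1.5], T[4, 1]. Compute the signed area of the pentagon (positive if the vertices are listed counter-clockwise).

Apply the surveyor's formula: 2A = Σ (x_i·y_{i+1} − x_{i+1}·y_i), indices taken mod 5.
Σ = (6) + (63.5) + (18.5) + (7) + (2) = 97
Signed area = Σ/2 = 48.5 (positive ⇒ counter-clockwise traversal).

48.5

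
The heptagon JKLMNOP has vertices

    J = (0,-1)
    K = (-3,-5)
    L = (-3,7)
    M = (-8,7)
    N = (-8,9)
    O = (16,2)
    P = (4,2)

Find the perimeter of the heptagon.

|JK| = √((-3)² + (-4)²) = √25 = 5
|KL| = √((0)² + (12)²) = √144 = 12
|LM| = √((-5)² + (0)²) = √25 = 5
|MN| = √((0)² + (2)²) = √4 = 2
|NO| = √((24)² + (-7)²) = √625 = 25
|OP| = √((-12)² + (0)²) = √144 = 12
|PJ| = √((-4)² + (-3)²) = √25 = 5
Perimeter = 5 + 12 + 5 + 2 + 25 + 12 + 5 = 66.

66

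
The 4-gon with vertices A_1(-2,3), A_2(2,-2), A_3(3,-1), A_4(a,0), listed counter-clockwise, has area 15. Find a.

7

Write out the shoelace sum; only the two edges meeting at A_4 involve a:
2·Area = [(3·0 − a·(-1)) + (a·3 − (-2)·0)] + 2
       = 4·a + 2 = 30
⇒ a = 7.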